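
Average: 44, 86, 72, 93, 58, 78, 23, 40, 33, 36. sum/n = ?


Sum = 44 + 86 + 72 + 93 + 58 + 78 + 23 + 40 + 33 + 36 = 563
n = 10
Mean = 563/10 = 56.3000

Mean = 56.3000


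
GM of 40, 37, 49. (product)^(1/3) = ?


Product = 40 × 37 × 49 = 72520
GM = 72520^(1/3) = 41.7016

GM = 41.7016


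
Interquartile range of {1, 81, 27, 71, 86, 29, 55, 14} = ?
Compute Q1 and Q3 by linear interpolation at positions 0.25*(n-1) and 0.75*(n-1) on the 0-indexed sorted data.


Sorted: 1, 14, 27, 29, 55, 71, 81, 86
Q1 (25th %ile) = 23.7500
Q3 (75th %ile) = 73.5000
IQR = 73.5000 - 23.7500 = 49.7500

IQR = 49.7500


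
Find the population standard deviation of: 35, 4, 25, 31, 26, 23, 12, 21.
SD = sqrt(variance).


Mean = 22.1250
Variance = 87.6094
SD = sqrt(87.6094) = 9.3600

SD = 9.3600


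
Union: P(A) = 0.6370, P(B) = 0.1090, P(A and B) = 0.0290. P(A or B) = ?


P(A∪B) = 0.6370 + 0.1090 - 0.0290
= 0.7460 - 0.0290
= 0.7170

P(A∪B) = 0.7170


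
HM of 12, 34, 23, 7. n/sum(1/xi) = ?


Sum of reciprocals = 1/12 + 1/34 + 1/23 + 1/7 = 0.299081
HM = 4/0.299081 = 13.3743

HM = 13.3743


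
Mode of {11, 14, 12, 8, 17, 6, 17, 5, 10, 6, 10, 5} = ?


Frequencies: 5:2, 6:2, 8:1, 10:2, 11:1, 12:1, 14:1, 17:2
Max frequency = 2
Mode = 5, 6, 10, 17

Mode = 5, 6, 10, 17


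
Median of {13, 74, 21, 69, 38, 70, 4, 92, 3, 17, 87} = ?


Sorted: 3, 4, 13, 17, 21, 38, 69, 70, 74, 87, 92
n = 11 (odd)
Middle value = 38

Median = 38


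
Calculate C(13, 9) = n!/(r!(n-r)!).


C(13,9) = 13!/(9! × 4!)
= 6227020800/(362880 × 24)
= 715

C(13,9) = 715


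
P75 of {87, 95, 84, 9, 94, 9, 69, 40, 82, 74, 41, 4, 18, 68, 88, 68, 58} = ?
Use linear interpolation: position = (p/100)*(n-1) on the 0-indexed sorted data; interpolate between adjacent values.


Sorted: 4, 9, 9, 18, 40, 41, 58, 68, 68, 69, 74, 82, 84, 87, 88, 94, 95
n = 17
Index = 75/100 * 16 = 12.0000
Lower = data[12] = 84, Upper = data[13] = 87
P75 = 84 + 0*(3) = 84.0000

P75 = 84.0000


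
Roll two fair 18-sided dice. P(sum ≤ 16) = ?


Total outcomes = 18×18 = 324
Favorable (sum ≤ 16): 120
P = 120/324 = 0.3704

P = 0.3704


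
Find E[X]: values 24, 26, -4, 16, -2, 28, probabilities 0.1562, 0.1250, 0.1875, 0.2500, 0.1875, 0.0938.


E[X] = 24*0.1562 + 26*0.1250 - 4*0.1875 + 16*0.2500 - 2*0.1875 + 28*0.0938
= 3.7488 + 3.2500 - 0.7500 + 4.0000 - 0.3750 + 2.6264
= 12.5002

E[X] = 12.5002


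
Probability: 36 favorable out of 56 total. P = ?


P = 36/56 = 0.6429

P = 0.6429


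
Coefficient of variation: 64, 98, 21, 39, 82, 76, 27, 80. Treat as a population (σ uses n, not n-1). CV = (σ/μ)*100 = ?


Mean = 60.8750
SD = 26.5633
CV = (26.5633/60.8750)*100 = 43.6358%

CV = 43.6358%


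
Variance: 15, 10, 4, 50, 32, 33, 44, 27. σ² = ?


Mean = 26.8750
Squared deviations: 141.0156, 284.7656, 523.2656, 534.7656, 26.2656, 37.5156, 293.2656, 0.0156
Sum = 1840.8750
Variance = 1840.8750/8 = 230.1094

Variance = 230.1094


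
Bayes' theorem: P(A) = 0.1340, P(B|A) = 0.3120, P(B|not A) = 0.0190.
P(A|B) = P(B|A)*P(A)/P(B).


P(B) = P(B|A)*P(A) + P(B|A')*P(A')
= 0.3120*0.1340 + 0.0190*0.8660
= 0.041808 + 0.016454 = 0.058262
P(A|B) = 0.041808/0.058262 = 0.7176

P(A|B) = 0.7176


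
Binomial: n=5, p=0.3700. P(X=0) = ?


C(5,0) = 1
p^0 = 1.000000
(1-p)^5 = 0.099244
P = 1 * 1.000000 * 0.099244 = 0.0992

P(X=0) = 0.0992


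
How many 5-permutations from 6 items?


P(6,5) = 6!/1!
= 720/1
= 720

P(6,5) = 720


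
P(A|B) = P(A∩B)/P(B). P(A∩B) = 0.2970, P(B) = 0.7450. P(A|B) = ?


P(A|B) = 0.2970/0.7450 = 0.3987

P(A|B) = 0.3987


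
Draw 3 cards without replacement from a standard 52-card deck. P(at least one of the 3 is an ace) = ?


P(at least one) = 1 - P(none)
P(none) = (48/52) × (47/51) × (46/50) = 0.782624
P(at least one) = 1 - 0.782624 = 0.2174

P = 0.2174


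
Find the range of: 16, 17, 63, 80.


Max = 80, Min = 16
Range = 80 - 16 = 64

Range = 64


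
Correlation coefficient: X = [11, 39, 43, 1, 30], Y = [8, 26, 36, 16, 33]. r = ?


Mean X = 24.8000, Mean Y = 23.8000
SD X = 16.228370, SD Y = 10.476641
Cov = 140.960000
r = 140.960000/(16.228370*10.476641) = 0.8291

r = 0.8291


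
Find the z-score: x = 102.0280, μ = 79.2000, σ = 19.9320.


z = (102.0280 - 79.2000)/19.9320
= 22.8280/19.9320
= 1.1453

z = 1.1453


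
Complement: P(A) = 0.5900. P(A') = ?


P(not A) = 1 - 0.5900 = 0.4100

P(not A) = 0.4100


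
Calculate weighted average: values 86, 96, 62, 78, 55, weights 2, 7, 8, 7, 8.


Numerator = 86*2 + 96*7 + 62*8 + 78*7 + 55*8 = 2326
Denominator = 2 + 7 + 8 + 7 + 8 = 32
WM = 2326/32 = 72.6875

WM = 72.6875


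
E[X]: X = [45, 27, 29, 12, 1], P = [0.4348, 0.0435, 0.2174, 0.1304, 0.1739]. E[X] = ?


E[X] = 45*0.4348 + 27*0.0435 + 29*0.2174 + 12*0.1304 + 1*0.1739
= 19.5660 + 1.1745 + 6.3046 + 1.5648 + 0.1739
= 28.7838

E[X] = 28.7838


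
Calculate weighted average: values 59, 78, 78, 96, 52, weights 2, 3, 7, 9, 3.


Numerator = 59*2 + 78*3 + 78*7 + 96*9 + 52*3 = 1918
Denominator = 2 + 3 + 7 + 9 + 3 = 24
WM = 1918/24 = 79.9167

WM = 79.9167


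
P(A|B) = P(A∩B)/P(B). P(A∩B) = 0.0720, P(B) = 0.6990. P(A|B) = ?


P(A|B) = 0.0720/0.6990 = 0.1030

P(A|B) = 0.1030


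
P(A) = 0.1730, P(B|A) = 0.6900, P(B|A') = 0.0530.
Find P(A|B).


P(B) = P(B|A)*P(A) + P(B|A')*P(A')
= 0.6900*0.1730 + 0.0530*0.8270
= 0.119370 + 0.043831 = 0.163201
P(A|B) = 0.119370/0.163201 = 0.7314

P(A|B) = 0.7314


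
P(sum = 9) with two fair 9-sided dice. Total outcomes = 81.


Total outcomes = 9×9 = 81
Favorable (sum = 9): 8
P = 8/81 = 0.0988

P = 0.0988


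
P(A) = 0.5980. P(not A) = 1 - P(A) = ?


P(not A) = 1 - 0.5980 = 0.4020

P(not A) = 0.4020


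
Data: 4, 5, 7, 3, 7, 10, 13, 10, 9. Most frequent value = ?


Frequencies: 3:1, 4:1, 5:1, 7:2, 9:1, 10:2, 13:1
Max frequency = 2
Mode = 7, 10

Mode = 7, 10


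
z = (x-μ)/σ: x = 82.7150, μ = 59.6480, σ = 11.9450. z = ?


z = (82.7150 - 59.6480)/11.9450
= 23.0670/11.9450
= 1.9311

z = 1.9311


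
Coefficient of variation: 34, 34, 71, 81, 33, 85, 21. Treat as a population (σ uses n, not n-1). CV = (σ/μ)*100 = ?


Mean = 51.2857
SD = 24.6618
CV = (24.6618/51.2857)*100 = 48.0871%

CV = 48.0871%


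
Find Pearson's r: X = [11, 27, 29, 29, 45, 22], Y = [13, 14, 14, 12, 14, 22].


Mean X = 27.1667, Mean Y = 14.8333
SD X = 10.106379, SD Y = 3.287180
Cov = -4.805556
r = -4.805556/(10.106379*3.287180) = -0.1447

r = -0.1447


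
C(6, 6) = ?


C(6,6) = 6!/(6! × 0!)
= 720/(720 × 1)
= 1

C(6,6) = 1


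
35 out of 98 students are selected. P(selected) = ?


P = 35/98 = 0.3571

P = 0.3571


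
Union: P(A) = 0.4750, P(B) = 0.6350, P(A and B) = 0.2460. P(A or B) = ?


P(A∪B) = 0.4750 + 0.6350 - 0.2460
= 1.1100 - 0.2460
= 0.8640

P(A∪B) = 0.8640


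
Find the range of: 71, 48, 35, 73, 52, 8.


Max = 73, Min = 8
Range = 73 - 8 = 65

Range = 65


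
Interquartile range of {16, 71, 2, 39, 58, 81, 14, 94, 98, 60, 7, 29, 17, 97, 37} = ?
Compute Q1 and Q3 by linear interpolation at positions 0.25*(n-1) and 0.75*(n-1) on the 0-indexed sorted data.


Sorted: 2, 7, 14, 16, 17, 29, 37, 39, 58, 60, 71, 81, 94, 97, 98
Q1 (25th %ile) = 16.5000
Q3 (75th %ile) = 76.0000
IQR = 76.0000 - 16.5000 = 59.5000

IQR = 59.5000


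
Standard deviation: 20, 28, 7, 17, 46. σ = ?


Mean = 23.6000
Variance = 170.6400
SD = sqrt(170.6400) = 13.0629

SD = 13.0629


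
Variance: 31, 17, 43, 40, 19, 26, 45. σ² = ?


Mean = 31.5714
Squared deviations: 0.3265, 212.3265, 130.6122, 71.0408, 158.0408, 31.0408, 180.3265
Sum = 783.7143
Variance = 783.7143/7 = 111.9592

Variance = 111.9592


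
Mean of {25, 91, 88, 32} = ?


Sum = 25 + 91 + 88 + 32 = 236
n = 4
Mean = 236/4 = 59.0000

Mean = 59.0000


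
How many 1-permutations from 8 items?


P(8,1) = 8!/7!
= 40320/5040
= 8

P(8,1) = 8


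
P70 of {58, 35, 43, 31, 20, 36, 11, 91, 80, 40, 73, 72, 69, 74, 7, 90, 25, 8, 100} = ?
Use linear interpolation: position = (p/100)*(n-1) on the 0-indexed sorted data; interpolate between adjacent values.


Sorted: 7, 8, 11, 20, 25, 31, 35, 36, 40, 43, 58, 69, 72, 73, 74, 80, 90, 91, 100
n = 19
Index = 70/100 * 18 = 12.6000
Lower = data[12] = 72, Upper = data[13] = 73
P70 = 72 + 0.6000*(1) = 72.6000

P70 = 72.6000


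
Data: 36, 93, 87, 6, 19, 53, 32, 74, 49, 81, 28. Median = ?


Sorted: 6, 19, 28, 32, 36, 49, 53, 74, 81, 87, 93
n = 11 (odd)
Middle value = 49

Median = 49


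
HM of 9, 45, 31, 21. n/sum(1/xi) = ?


Sum of reciprocals = 1/9 + 1/45 + 1/31 + 1/21 = 0.213210
HM = 4/0.213210 = 18.7608

HM = 18.7608


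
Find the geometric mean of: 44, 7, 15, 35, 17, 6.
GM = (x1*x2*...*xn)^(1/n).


Product = 44 × 7 × 15 × 35 × 17 × 6 = 16493400
GM = 16493400^(1/6) = 15.9546

GM = 15.9546


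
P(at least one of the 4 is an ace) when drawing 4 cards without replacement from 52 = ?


P(at least one) = 1 - P(none)
P(none) = (48/52) × (47/51) × (46/50) × (45/49) = 0.718737
P(at least one) = 1 - 0.718737 = 0.2813

P = 0.2813


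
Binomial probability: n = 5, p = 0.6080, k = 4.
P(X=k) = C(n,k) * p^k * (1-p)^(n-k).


C(5,4) = 5
p^4 = 0.136651
(1-p)^1 = 0.392000
P = 5 * 0.136651 * 0.392000 = 0.2678

P(X=4) = 0.2678


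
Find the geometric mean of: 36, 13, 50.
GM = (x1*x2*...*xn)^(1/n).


Product = 36 × 13 × 50 = 23400
GM = 23400^(1/3) = 28.6026

GM = 28.6026


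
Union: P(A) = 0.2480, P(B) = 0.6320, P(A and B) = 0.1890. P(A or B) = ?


P(A∪B) = 0.2480 + 0.6320 - 0.1890
= 0.8800 - 0.1890
= 0.6910

P(A∪B) = 0.6910


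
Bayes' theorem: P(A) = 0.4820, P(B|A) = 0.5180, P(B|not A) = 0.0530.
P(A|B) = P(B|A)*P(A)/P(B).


P(B) = P(B|A)*P(A) + P(B|A')*P(A')
= 0.5180*0.4820 + 0.0530*0.5180
= 0.249676 + 0.027454 = 0.277130
P(A|B) = 0.249676/0.277130 = 0.9009

P(A|B) = 0.9009


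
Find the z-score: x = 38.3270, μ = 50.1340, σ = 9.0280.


z = (38.3270 - 50.1340)/9.0280
= -11.8070/9.0280
= -1.3078

z = -1.3078


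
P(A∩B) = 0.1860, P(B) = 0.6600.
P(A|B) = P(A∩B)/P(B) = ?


P(A|B) = 0.1860/0.6600 = 0.2818

P(A|B) = 0.2818


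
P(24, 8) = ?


P(24,8) = 24!/16!
= 620448401733239439360000/20922789888000
= 29654190720

P(24,8) = 29654190720


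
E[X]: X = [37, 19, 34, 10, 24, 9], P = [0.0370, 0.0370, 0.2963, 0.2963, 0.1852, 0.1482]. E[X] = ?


E[X] = 37*0.0370 + 19*0.0370 + 34*0.2963 + 10*0.2963 + 24*0.1852 + 9*0.1482
= 1.3690 + 0.7030 + 10.0742 + 2.9630 + 4.4448 + 1.3338
= 20.8878

E[X] = 20.8878


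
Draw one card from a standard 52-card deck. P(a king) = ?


4 kings in 52 cards
P = 4/52 = 0.0769

P = 0.0769


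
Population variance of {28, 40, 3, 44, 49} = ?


Mean = 32.8000
Squared deviations: 23.0400, 51.8400, 888.0400, 125.4400, 262.4400
Sum = 1350.8000
Variance = 1350.8000/5 = 270.1600

Variance = 270.1600


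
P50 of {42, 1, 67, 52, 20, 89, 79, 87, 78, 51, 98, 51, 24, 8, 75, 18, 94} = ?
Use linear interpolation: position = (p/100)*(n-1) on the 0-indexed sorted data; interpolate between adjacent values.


Sorted: 1, 8, 18, 20, 24, 42, 51, 51, 52, 67, 75, 78, 79, 87, 89, 94, 98
n = 17
Index = 50/100 * 16 = 8.0000
Lower = data[8] = 52, Upper = data[9] = 67
P50 = 52 + 0*(15) = 52.0000

P50 = 52.0000


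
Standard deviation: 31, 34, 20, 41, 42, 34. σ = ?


Mean = 33.6667
Variance = 52.8889
SD = sqrt(52.8889) = 7.2725

SD = 7.2725


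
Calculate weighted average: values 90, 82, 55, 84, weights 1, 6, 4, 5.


Numerator = 90*1 + 82*6 + 55*4 + 84*5 = 1222
Denominator = 1 + 6 + 4 + 5 = 16
WM = 1222/16 = 76.3750

WM = 76.3750


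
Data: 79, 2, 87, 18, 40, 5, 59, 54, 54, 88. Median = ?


Sorted: 2, 5, 18, 40, 54, 54, 59, 79, 87, 88
n = 10 (even)
Middle values: 54 and 54
Median = (54+54)/2 = 54.0000

Median = 54.0000


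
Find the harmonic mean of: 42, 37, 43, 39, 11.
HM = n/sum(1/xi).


Sum of reciprocals = 1/42 + 1/37 + 1/43 + 1/39 + 1/11 = 0.190642
HM = 5/0.190642 = 26.2271

HM = 26.2271


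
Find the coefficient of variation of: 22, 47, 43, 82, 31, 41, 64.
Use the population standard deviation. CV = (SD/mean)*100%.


Mean = 47.1429
SD = 18.6963
CV = (18.6963/47.1429)*100 = 39.6588%

CV = 39.6588%


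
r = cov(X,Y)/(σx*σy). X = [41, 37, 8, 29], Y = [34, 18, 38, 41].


Mean X = 28.7500, Mean Y = 32.7500
SD X = 12.735286, SD Y = 8.870597
Cov = -53.312500
r = -53.312500/(12.735286*8.870597) = -0.4719

r = -0.4719


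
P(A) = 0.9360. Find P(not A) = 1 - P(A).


P(not A) = 1 - 0.9360 = 0.0640

P(not A) = 0.0640


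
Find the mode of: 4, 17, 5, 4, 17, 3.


Frequencies: 3:1, 4:2, 5:1, 17:2
Max frequency = 2
Mode = 4, 17

Mode = 4, 17


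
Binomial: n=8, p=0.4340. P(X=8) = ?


C(8,8) = 1
p^8 = 0.001259
(1-p)^0 = 1.000000
P = 1 * 0.001259 * 1.000000 = 0.0013

P(X=8) = 0.0013


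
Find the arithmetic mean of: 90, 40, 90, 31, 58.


Sum = 90 + 40 + 90 + 31 + 58 = 309
n = 5
Mean = 309/5 = 61.8000

Mean = 61.8000


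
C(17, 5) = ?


C(17,5) = 17!/(5! × 12!)
= 355687428096000/(120 × 479001600)
= 6188

C(17,5) = 6188


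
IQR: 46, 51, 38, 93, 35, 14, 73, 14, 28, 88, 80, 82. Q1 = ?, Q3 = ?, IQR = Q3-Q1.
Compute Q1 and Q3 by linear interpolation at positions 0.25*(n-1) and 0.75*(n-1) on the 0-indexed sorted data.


Sorted: 14, 14, 28, 35, 38, 46, 51, 73, 80, 82, 88, 93
Q1 (25th %ile) = 33.2500
Q3 (75th %ile) = 80.5000
IQR = 80.5000 - 33.2500 = 47.2500

IQR = 47.2500


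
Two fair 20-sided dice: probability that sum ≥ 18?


Total outcomes = 20×20 = 400
Favorable (sum ≥ 18): 264
P = 264/400 = 0.6600

P = 0.6600


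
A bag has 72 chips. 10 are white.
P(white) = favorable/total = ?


P = 10/72 = 0.1389

P = 0.1389


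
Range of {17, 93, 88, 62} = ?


Max = 93, Min = 17
Range = 93 - 17 = 76

Range = 76


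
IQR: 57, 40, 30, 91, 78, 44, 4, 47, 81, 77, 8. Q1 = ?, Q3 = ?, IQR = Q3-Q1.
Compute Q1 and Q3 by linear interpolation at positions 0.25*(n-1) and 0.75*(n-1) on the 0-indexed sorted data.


Sorted: 4, 8, 30, 40, 44, 47, 57, 77, 78, 81, 91
Q1 (25th %ile) = 35.0000
Q3 (75th %ile) = 77.5000
IQR = 77.5000 - 35.0000 = 42.5000

IQR = 42.5000


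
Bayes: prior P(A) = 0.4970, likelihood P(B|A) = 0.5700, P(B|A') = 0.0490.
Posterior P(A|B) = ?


P(B) = P(B|A)*P(A) + P(B|A')*P(A')
= 0.5700*0.4970 + 0.0490*0.5030
= 0.283290 + 0.024647 = 0.307937
P(A|B) = 0.283290/0.307937 = 0.9200

P(A|B) = 0.9200


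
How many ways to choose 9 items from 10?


C(10,9) = 10!/(9! × 1!)
= 3628800/(362880 × 1)
= 10

C(10,9) = 10


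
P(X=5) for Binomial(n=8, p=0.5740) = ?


C(8,5) = 56
p^5 = 0.062310
(1-p)^3 = 0.077309
P = 56 * 0.062310 * 0.077309 = 0.2698

P(X=5) = 0.2698


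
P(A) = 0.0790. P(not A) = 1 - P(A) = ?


P(not A) = 1 - 0.0790 = 0.9210

P(not A) = 0.9210


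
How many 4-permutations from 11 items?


P(11,4) = 11!/7!
= 39916800/5040
= 7920

P(11,4) = 7920


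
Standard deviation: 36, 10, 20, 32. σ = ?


Mean = 24.5000
Variance = 104.7500
SD = sqrt(104.7500) = 10.2347

SD = 10.2347


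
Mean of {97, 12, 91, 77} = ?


Sum = 97 + 12 + 91 + 77 = 277
n = 4
Mean = 277/4 = 69.2500

Mean = 69.2500


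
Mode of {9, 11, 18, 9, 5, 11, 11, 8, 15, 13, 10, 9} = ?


Frequencies: 5:1, 8:1, 9:3, 10:1, 11:3, 13:1, 15:1, 18:1
Max frequency = 3
Mode = 9, 11

Mode = 9, 11


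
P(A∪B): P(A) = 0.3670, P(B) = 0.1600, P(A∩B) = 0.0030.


P(A∪B) = 0.3670 + 0.1600 - 0.0030
= 0.5270 - 0.0030
= 0.5240

P(A∪B) = 0.5240


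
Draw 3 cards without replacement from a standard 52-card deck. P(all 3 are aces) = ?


P(all aces) = (4/52) × (3/51) × (2/50)
= 0.0002

P = 0.0002


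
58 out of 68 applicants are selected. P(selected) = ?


P = 58/68 = 0.8529

P = 0.8529


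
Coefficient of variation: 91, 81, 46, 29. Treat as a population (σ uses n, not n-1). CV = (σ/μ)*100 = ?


Mean = 61.7500
SD = 25.2327
CV = (25.2327/61.7500)*100 = 40.8626%

CV = 40.8626%


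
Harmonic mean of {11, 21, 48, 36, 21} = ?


Sum of reciprocals = 1/11 + 1/21 + 1/48 + 1/36 + 1/21 = 0.234758
HM = 5/0.234758 = 21.2985

HM = 21.2985


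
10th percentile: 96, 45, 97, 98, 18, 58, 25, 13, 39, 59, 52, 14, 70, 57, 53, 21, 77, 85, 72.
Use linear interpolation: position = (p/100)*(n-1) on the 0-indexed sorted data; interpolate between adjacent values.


Sorted: 13, 14, 18, 21, 25, 39, 45, 52, 53, 57, 58, 59, 70, 72, 77, 85, 96, 97, 98
n = 19
Index = 10/100 * 18 = 1.8000
Lower = data[1] = 14, Upper = data[2] = 18
P10 = 14 + 0.8000*(4) = 17.2000

P10 = 17.2000


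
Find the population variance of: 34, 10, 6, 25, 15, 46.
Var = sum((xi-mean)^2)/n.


Mean = 22.6667
Squared deviations: 128.4444, 160.4444, 277.7778, 5.4444, 58.7778, 544.4444
Sum = 1175.3333
Variance = 1175.3333/6 = 195.8889

Variance = 195.8889


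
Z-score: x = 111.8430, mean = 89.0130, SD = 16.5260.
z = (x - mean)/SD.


z = (111.8430 - 89.0130)/16.5260
= 22.8300/16.5260
= 1.3815

z = 1.3815


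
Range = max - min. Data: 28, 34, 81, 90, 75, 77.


Max = 90, Min = 28
Range = 90 - 28 = 62

Range = 62


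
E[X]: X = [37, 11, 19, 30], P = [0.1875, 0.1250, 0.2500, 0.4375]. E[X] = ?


E[X] = 37*0.1875 + 11*0.1250 + 19*0.2500 + 30*0.4375
= 6.9375 + 1.3750 + 4.7500 + 13.1250
= 26.1875

E[X] = 26.1875


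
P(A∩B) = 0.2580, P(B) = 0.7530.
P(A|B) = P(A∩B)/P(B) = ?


P(A|B) = 0.2580/0.7530 = 0.3426

P(A|B) = 0.3426


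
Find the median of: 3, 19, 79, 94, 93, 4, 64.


Sorted: 3, 4, 19, 64, 79, 93, 94
n = 7 (odd)
Middle value = 64

Median = 64


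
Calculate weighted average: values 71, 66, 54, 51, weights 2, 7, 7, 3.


Numerator = 71*2 + 66*7 + 54*7 + 51*3 = 1135
Denominator = 2 + 7 + 7 + 3 = 19
WM = 1135/19 = 59.7368

WM = 59.7368


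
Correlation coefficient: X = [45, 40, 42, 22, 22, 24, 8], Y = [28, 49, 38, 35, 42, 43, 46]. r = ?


Mean X = 29.0000, Mean Y = 40.1429
SD X = 12.592515, SD Y = 6.577637
Cov = -34.142857
r = -34.142857/(12.592515*6.577637) = -0.4122

r = -0.4122


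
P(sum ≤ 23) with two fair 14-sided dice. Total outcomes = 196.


Total outcomes = 14×14 = 196
Favorable (sum ≤ 23): 181
P = 181/196 = 0.9235

P = 0.9235


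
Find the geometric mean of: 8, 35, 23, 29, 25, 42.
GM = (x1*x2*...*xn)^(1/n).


Product = 8 × 35 × 23 × 29 × 25 × 42 = 196098000
GM = 196098000^(1/6) = 24.1034

GM = 24.1034


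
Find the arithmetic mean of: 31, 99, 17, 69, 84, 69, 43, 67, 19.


Sum = 31 + 99 + 17 + 69 + 84 + 69 + 43 + 67 + 19 = 498
n = 9
Mean = 498/9 = 55.3333

Mean = 55.3333


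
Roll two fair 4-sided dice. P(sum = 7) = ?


Total outcomes = 4×4 = 16
Favorable (sum = 7): 2
P = 2/16 = 0.1250

P = 0.1250


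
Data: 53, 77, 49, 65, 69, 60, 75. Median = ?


Sorted: 49, 53, 60, 65, 69, 75, 77
n = 7 (odd)
Middle value = 65

Median = 65


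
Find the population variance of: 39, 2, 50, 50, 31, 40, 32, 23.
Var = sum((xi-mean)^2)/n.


Mean = 33.3750
Squared deviations: 31.6406, 984.3906, 276.3906, 276.3906, 5.6406, 43.8906, 1.8906, 107.6406
Sum = 1727.8750
Variance = 1727.8750/8 = 215.9844

Variance = 215.9844


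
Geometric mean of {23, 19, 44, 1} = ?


Product = 23 × 19 × 44 × 1 = 19228
GM = 19228^(1/4) = 11.7756

GM = 11.7756


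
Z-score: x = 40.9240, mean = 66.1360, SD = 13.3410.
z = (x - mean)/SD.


z = (40.9240 - 66.1360)/13.3410
= -25.2120/13.3410
= -1.8898

z = -1.8898


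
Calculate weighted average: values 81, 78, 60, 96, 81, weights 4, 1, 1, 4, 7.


Numerator = 81*4 + 78*1 + 60*1 + 96*4 + 81*7 = 1413
Denominator = 4 + 1 + 1 + 4 + 7 = 17
WM = 1413/17 = 83.1176

WM = 83.1176


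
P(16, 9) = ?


P(16,9) = 16!/7!
= 20922789888000/5040
= 4151347200

P(16,9) = 4151347200


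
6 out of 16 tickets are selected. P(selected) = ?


P = 6/16 = 0.3750

P = 0.3750


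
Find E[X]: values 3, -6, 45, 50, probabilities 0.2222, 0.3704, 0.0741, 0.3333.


E[X] = 3*0.2222 - 6*0.3704 + 45*0.0741 + 50*0.3333
= 0.6666 - 2.2224 + 3.3345 + 16.6650
= 18.4437

E[X] = 18.4437


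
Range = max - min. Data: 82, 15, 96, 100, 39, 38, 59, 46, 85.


Max = 100, Min = 15
Range = 100 - 15 = 85

Range = 85


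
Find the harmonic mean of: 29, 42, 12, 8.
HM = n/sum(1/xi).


Sum of reciprocals = 1/29 + 1/42 + 1/12 + 1/8 = 0.266626
HM = 4/0.266626 = 15.0023

HM = 15.0023


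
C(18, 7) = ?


C(18,7) = 18!/(7! × 11!)
= 6402373705728000/(5040 × 39916800)
= 31824

C(18,7) = 31824


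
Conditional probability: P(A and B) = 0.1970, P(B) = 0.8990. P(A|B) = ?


P(A|B) = 0.1970/0.8990 = 0.2191

P(A|B) = 0.2191


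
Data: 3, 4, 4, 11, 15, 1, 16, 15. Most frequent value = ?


Frequencies: 1:1, 3:1, 4:2, 11:1, 15:2, 16:1
Max frequency = 2
Mode = 4, 15

Mode = 4, 15


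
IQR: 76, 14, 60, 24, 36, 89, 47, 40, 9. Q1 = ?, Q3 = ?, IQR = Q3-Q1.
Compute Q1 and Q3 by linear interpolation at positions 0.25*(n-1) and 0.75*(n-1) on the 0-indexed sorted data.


Sorted: 9, 14, 24, 36, 40, 47, 60, 76, 89
Q1 (25th %ile) = 24.0000
Q3 (75th %ile) = 60.0000
IQR = 60.0000 - 24.0000 = 36.0000

IQR = 36.0000


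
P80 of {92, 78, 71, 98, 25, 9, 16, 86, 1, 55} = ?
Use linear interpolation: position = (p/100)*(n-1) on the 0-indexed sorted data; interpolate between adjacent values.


Sorted: 1, 9, 16, 25, 55, 71, 78, 86, 92, 98
n = 10
Index = 80/100 * 9 = 7.2000
Lower = data[7] = 86, Upper = data[8] = 92
P80 = 86 + 0.2000*(6) = 87.2000

P80 = 87.2000


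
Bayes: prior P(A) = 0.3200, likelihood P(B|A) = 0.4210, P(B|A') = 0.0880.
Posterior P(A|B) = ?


P(B) = P(B|A)*P(A) + P(B|A')*P(A')
= 0.4210*0.3200 + 0.0880*0.6800
= 0.134720 + 0.059840 = 0.194560
P(A|B) = 0.134720/0.194560 = 0.6924

P(A|B) = 0.6924


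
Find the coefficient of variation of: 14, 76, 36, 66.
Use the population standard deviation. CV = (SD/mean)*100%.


Mean = 48.0000
SD = 24.5357
CV = (24.5357/48.0000)*100 = 51.1160%

CV = 51.1160%


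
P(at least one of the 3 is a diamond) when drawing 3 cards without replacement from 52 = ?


P(at least one) = 1 - P(none)
P(none) = (39/52) × (38/51) × (37/50) = 0.413529
P(at least one) = 1 - 0.413529 = 0.5865

P = 0.5865


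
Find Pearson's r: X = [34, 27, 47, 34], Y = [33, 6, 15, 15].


Mean X = 35.5000, Mean Y = 17.2500
SD X = 7.228416, SD Y = 9.807523
Cov = 12.375000
r = 12.375000/(7.228416*9.807523) = 0.1746

r = 0.1746


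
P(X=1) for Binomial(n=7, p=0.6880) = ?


C(7,1) = 7
p^1 = 0.688000
(1-p)^6 = 0.000922
P = 7 * 0.688000 * 0.000922 = 0.0044

P(X=1) = 0.0044


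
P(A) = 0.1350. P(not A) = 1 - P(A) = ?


P(not A) = 1 - 0.1350 = 0.8650

P(not A) = 0.8650


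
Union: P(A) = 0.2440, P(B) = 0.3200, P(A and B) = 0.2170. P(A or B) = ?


P(A∪B) = 0.2440 + 0.3200 - 0.2170
= 0.5640 - 0.2170
= 0.3470

P(A∪B) = 0.3470


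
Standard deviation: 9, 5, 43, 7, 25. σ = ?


Mean = 17.8000
Variance = 208.9600
SD = sqrt(208.9600) = 14.4554

SD = 14.4554


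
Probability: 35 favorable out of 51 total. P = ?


P = 35/51 = 0.6863

P = 0.6863


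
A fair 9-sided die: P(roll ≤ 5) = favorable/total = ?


Favorable outcomes (roll ≤ 5): 5
Total outcomes = 9
P = 5/9 = 0.5556

P = 0.5556


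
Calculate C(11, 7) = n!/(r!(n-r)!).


C(11,7) = 11!/(7! × 4!)
= 39916800/(5040 × 24)
= 330

C(11,7) = 330


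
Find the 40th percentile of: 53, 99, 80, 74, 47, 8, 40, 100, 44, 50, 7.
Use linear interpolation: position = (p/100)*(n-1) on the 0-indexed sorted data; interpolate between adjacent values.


Sorted: 7, 8, 40, 44, 47, 50, 53, 74, 80, 99, 100
n = 11
Index = 40/100 * 10 = 4.0000
Lower = data[4] = 47, Upper = data[5] = 50
P40 = 47 + 0*(3) = 47.0000

P40 = 47.0000


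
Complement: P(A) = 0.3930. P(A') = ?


P(not A) = 1 - 0.3930 = 0.6070

P(not A) = 0.6070


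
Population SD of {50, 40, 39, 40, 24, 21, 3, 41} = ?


Mean = 32.2500
Variance = 200.9375
SD = sqrt(200.9375) = 14.1752

SD = 14.1752


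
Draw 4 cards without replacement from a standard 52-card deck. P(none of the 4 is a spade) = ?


P(no spades) = (39/52) × (38/51) × (37/50) × (36/49)
= 0.3038

P = 0.3038


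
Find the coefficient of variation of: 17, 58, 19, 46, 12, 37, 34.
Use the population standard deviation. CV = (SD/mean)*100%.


Mean = 31.8571
SD = 15.5603
CV = (15.5603/31.8571)*100 = 48.8439%

CV = 48.8439%


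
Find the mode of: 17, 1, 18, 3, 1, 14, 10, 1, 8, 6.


Frequencies: 1:3, 3:1, 6:1, 8:1, 10:1, 14:1, 17:1, 18:1
Max frequency = 3
Mode = 1

Mode = 1


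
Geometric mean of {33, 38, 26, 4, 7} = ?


Product = 33 × 38 × 26 × 4 × 7 = 912912
GM = 912912^(1/5) = 15.5627

GM = 15.5627


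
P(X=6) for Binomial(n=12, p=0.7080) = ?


C(12,6) = 924
p^6 = 0.125950
(1-p)^6 = 0.000620
P = 924 * 0.125950 * 0.000620 = 0.0721

P(X=6) = 0.0721


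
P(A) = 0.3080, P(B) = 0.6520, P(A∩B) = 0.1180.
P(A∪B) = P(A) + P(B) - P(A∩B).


P(A∪B) = 0.3080 + 0.6520 - 0.1180
= 0.9600 - 0.1180
= 0.8420

P(A∪B) = 0.8420


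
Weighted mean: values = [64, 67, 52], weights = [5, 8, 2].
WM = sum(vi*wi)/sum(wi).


Numerator = 64*5 + 67*8 + 52*2 = 960
Denominator = 5 + 8 + 2 = 15
WM = 960/15 = 64.0000

WM = 64.0000


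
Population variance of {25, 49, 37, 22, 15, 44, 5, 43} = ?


Mean = 30.0000
Squared deviations: 25.0000, 361.0000, 49.0000, 64.0000, 225.0000, 196.0000, 625.0000, 169.0000
Sum = 1714.0000
Variance = 1714.0000/8 = 214.2500

Variance = 214.2500


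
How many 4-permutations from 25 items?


P(25,4) = 25!/21!
= 15511210043330985984000000/51090942171709440000
= 303600

P(25,4) = 303600


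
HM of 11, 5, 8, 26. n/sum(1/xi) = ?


Sum of reciprocals = 1/11 + 1/5 + 1/8 + 1/26 = 0.454371
HM = 4/0.454371 = 8.8034

HM = 8.8034


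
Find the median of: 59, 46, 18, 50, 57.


Sorted: 18, 46, 50, 57, 59
n = 5 (odd)
Middle value = 50

Median = 50


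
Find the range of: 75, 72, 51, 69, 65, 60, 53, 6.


Max = 75, Min = 6
Range = 75 - 6 = 69

Range = 69


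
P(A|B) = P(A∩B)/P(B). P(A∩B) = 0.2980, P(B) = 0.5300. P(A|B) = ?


P(A|B) = 0.2980/0.5300 = 0.5623

P(A|B) = 0.5623


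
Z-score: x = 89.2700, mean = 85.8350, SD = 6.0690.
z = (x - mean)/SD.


z = (89.2700 - 85.8350)/6.0690
= 3.4350/6.0690
= 0.5660

z = 0.5660


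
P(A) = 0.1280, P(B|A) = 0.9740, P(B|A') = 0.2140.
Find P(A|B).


P(B) = P(B|A)*P(A) + P(B|A')*P(A')
= 0.9740*0.1280 + 0.2140*0.8720
= 0.124672 + 0.186608 = 0.311280
P(A|B) = 0.124672/0.311280 = 0.4005

P(A|B) = 0.4005


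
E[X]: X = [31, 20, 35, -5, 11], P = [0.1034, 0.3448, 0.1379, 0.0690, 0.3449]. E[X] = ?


E[X] = 31*0.1034 + 20*0.3448 + 35*0.1379 - 5*0.0690 + 11*0.3449
= 3.2054 + 6.8960 + 4.8265 - 0.3450 + 3.7939
= 18.3768

E[X] = 18.3768


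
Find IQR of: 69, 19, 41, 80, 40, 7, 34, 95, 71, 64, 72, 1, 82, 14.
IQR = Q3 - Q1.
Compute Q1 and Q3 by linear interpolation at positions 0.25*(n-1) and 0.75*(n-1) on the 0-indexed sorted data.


Sorted: 1, 7, 14, 19, 34, 40, 41, 64, 69, 71, 72, 80, 82, 95
Q1 (25th %ile) = 22.7500
Q3 (75th %ile) = 71.7500
IQR = 71.7500 - 22.7500 = 49.0000

IQR = 49.0000


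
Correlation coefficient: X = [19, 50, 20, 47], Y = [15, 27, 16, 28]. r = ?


Mean X = 34.0000, Mean Y = 21.5000
SD X = 14.543040, SD Y = 6.020797
Cov = 86.750000
r = 86.750000/(14.543040*6.020797) = 0.9907

r = 0.9907


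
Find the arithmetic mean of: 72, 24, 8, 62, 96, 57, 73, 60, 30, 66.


Sum = 72 + 24 + 8 + 62 + 96 + 57 + 73 + 60 + 30 + 66 = 548
n = 10
Mean = 548/10 = 54.8000

Mean = 54.8000


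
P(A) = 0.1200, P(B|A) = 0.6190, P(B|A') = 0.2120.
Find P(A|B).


P(B) = P(B|A)*P(A) + P(B|A')*P(A')
= 0.6190*0.1200 + 0.2120*0.8800
= 0.074280 + 0.186560 = 0.260840
P(A|B) = 0.074280/0.260840 = 0.2848

P(A|B) = 0.2848


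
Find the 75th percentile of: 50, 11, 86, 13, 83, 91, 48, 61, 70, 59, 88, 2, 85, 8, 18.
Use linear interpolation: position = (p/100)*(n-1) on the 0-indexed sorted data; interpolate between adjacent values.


Sorted: 2, 8, 11, 13, 18, 48, 50, 59, 61, 70, 83, 85, 86, 88, 91
n = 15
Index = 75/100 * 14 = 10.5000
Lower = data[10] = 83, Upper = data[11] = 85
P75 = 83 + 0.5000*(2) = 84.0000

P75 = 84.0000


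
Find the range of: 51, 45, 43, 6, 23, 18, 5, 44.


Max = 51, Min = 5
Range = 51 - 5 = 46

Range = 46


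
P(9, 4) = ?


P(9,4) = 9!/5!
= 362880/120
= 3024

P(9,4) = 3024


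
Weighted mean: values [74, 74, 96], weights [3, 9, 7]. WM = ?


Numerator = 74*3 + 74*9 + 96*7 = 1560
Denominator = 3 + 9 + 7 = 19
WM = 1560/19 = 82.1053

WM = 82.1053


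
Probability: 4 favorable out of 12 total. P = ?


P = 4/12 = 0.3333

P = 0.3333


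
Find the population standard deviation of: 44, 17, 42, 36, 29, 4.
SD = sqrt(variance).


Mean = 28.6667
Variance = 201.8889
SD = sqrt(201.8889) = 14.2088

SD = 14.2088


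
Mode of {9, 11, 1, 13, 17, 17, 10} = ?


Frequencies: 1:1, 9:1, 10:1, 11:1, 13:1, 17:2
Max frequency = 2
Mode = 17

Mode = 17


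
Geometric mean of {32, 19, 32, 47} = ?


Product = 32 × 19 × 32 × 47 = 914432
GM = 914432^(1/4) = 30.9234

GM = 30.9234


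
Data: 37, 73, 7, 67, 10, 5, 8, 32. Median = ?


Sorted: 5, 7, 8, 10, 32, 37, 67, 73
n = 8 (even)
Middle values: 10 and 32
Median = (10+32)/2 = 21.0000

Median = 21.0000


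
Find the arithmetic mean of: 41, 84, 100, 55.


Sum = 41 + 84 + 100 + 55 = 280
n = 4
Mean = 280/4 = 70.0000

Mean = 70.0000


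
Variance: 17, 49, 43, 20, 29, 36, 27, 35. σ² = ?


Mean = 32.0000
Squared deviations: 225.0000, 289.0000, 121.0000, 144.0000, 9.0000, 16.0000, 25.0000, 9.0000
Sum = 838.0000
Variance = 838.0000/8 = 104.7500

Variance = 104.7500


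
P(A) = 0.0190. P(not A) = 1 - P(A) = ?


P(not A) = 1 - 0.0190 = 0.9810

P(not A) = 0.9810


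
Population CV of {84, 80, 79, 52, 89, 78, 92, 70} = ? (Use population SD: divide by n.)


Mean = 78.0000
SD = 11.7154
CV = (11.7154/78.0000)*100 = 15.0197%

CV = 15.0197%


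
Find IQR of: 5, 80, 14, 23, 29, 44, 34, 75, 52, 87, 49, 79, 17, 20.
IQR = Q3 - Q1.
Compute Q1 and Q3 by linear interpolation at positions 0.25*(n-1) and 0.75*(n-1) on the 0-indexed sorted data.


Sorted: 5, 14, 17, 20, 23, 29, 34, 44, 49, 52, 75, 79, 80, 87
Q1 (25th %ile) = 20.7500
Q3 (75th %ile) = 69.2500
IQR = 69.2500 - 20.7500 = 48.5000

IQR = 48.5000


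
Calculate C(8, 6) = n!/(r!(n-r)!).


C(8,6) = 8!/(6! × 2!)
= 40320/(720 × 2)
= 28

C(8,6) = 28


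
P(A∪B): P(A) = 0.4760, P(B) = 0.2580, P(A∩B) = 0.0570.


P(A∪B) = 0.4760 + 0.2580 - 0.0570
= 0.7340 - 0.0570
= 0.6770

P(A∪B) = 0.6770


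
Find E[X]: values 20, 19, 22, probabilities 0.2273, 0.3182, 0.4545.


E[X] = 20*0.2273 + 19*0.3182 + 22*0.4545
= 4.5460 + 6.0458 + 9.9990
= 20.5908

E[X] = 20.5908


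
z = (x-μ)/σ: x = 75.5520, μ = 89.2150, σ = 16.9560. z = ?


z = (75.5520 - 89.2150)/16.9560
= -13.6630/16.9560
= -0.8058

z = -0.8058


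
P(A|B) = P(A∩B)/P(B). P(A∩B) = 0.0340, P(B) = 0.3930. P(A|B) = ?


P(A|B) = 0.0340/0.3930 = 0.0865

P(A|B) = 0.0865


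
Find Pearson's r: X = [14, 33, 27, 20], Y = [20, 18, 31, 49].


Mean X = 23.5000, Mean Y = 29.5000
SD X = 7.158911, SD Y = 12.298374
Cov = -20.500000
r = -20.500000/(7.158911*12.298374) = -0.2328

r = -0.2328


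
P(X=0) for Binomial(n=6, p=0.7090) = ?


C(6,0) = 1
p^0 = 1.000000
(1-p)^6 = 0.000607
P = 1 * 1.000000 * 0.000607 = 0.0006

P(X=0) = 0.0006


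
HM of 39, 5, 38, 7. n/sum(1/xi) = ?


Sum of reciprocals = 1/39 + 1/5 + 1/38 + 1/7 = 0.394814
HM = 4/0.394814 = 10.1314

HM = 10.1314


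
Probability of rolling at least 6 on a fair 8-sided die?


Favorable outcomes (roll ≥ 6): 3
Total outcomes = 8
P = 3/8 = 0.3750

P = 0.3750


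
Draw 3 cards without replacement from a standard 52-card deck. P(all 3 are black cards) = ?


P(all black cards) = (26/52) × (25/51) × (24/50)
= 0.1176

P = 0.1176


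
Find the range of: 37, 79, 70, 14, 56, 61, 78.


Max = 79, Min = 14
Range = 79 - 14 = 65

Range = 65


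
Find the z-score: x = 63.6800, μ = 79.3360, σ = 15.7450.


z = (63.6800 - 79.3360)/15.7450
= -15.6560/15.7450
= -0.9943

z = -0.9943


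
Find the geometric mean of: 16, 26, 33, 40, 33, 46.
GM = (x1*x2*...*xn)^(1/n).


Product = 16 × 26 × 33 × 40 × 33 × 46 = 833564160
GM = 833564160^(1/6) = 30.6777

GM = 30.6777


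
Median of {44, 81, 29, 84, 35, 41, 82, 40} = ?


Sorted: 29, 35, 40, 41, 44, 81, 82, 84
n = 8 (even)
Middle values: 41 and 44
Median = (41+44)/2 = 42.5000

Median = 42.5000


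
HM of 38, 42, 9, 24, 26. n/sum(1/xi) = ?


Sum of reciprocals = 1/38 + 1/42 + 1/9 + 1/24 + 1/26 = 0.241365
HM = 5/0.241365 = 20.7155

HM = 20.7155


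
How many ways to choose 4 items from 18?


C(18,4) = 18!/(4! × 14!)
= 6402373705728000/(24 × 87178291200)
= 3060

C(18,4) = 3060


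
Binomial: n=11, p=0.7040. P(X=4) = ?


C(11,4) = 330
p^4 = 0.245635
(1-p)^7 = 0.000199
P = 330 * 0.245635 * 0.000199 = 0.0161

P(X=4) = 0.0161


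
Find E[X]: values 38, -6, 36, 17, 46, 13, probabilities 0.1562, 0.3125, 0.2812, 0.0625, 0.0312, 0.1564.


E[X] = 38*0.1562 - 6*0.3125 + 36*0.2812 + 17*0.0625 + 46*0.0312 + 13*0.1564
= 5.9356 - 1.8750 + 10.1232 + 1.0625 + 1.4352 + 2.0332
= 18.7147

E[X] = 18.7147


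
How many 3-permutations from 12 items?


P(12,3) = 12!/9!
= 479001600/362880
= 1320

P(12,3) = 1320


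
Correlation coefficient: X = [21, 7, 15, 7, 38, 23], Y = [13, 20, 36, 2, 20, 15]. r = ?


Mean X = 18.5000, Mean Y = 17.6667
SD X = 10.673175, SD Y = 10.176225
Cov = 18.500000
r = 18.500000/(10.673175*10.176225) = 0.1703

r = 0.1703


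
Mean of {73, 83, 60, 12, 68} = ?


Sum = 73 + 83 + 60 + 12 + 68 = 296
n = 5
Mean = 296/5 = 59.2000

Mean = 59.2000


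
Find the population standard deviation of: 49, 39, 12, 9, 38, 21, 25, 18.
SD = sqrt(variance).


Mean = 26.3750
Variance = 176.9844
SD = sqrt(176.9844) = 13.3035

SD = 13.3035


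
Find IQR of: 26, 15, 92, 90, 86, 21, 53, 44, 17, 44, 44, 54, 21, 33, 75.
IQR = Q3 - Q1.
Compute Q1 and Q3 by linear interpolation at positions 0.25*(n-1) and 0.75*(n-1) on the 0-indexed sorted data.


Sorted: 15, 17, 21, 21, 26, 33, 44, 44, 44, 53, 54, 75, 86, 90, 92
Q1 (25th %ile) = 23.5000
Q3 (75th %ile) = 64.5000
IQR = 64.5000 - 23.5000 = 41.0000

IQR = 41.0000


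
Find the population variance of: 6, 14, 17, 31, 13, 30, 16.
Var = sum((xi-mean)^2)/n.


Mean = 18.1429
Squared deviations: 147.4490, 17.1633, 1.3061, 165.3061, 26.4490, 140.5918, 4.5918
Sum = 502.8571
Variance = 502.8571/7 = 71.8367

Variance = 71.8367


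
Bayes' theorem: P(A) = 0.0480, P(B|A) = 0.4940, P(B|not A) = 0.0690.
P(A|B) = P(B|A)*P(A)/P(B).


P(B) = P(B|A)*P(A) + P(B|A')*P(A')
= 0.4940*0.0480 + 0.0690*0.9520
= 0.023712 + 0.065688 = 0.089400
P(A|B) = 0.023712/0.089400 = 0.2652

P(A|B) = 0.2652


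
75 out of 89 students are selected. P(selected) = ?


P = 75/89 = 0.8427

P = 0.8427


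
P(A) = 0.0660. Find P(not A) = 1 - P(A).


P(not A) = 1 - 0.0660 = 0.9340

P(not A) = 0.9340


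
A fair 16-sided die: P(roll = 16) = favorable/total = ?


Favorable outcomes (roll = 16): 1
Total outcomes = 16
P = 1/16 = 0.0625

P = 0.0625


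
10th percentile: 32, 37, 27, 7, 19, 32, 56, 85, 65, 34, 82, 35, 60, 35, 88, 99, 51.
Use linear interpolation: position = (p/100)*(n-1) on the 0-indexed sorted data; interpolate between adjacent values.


Sorted: 7, 19, 27, 32, 32, 34, 35, 35, 37, 51, 56, 60, 65, 82, 85, 88, 99
n = 17
Index = 10/100 * 16 = 1.6000
Lower = data[1] = 19, Upper = data[2] = 27
P10 = 19 + 0.6000*(8) = 23.8000

P10 = 23.8000


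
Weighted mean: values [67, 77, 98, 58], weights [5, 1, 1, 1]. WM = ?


Numerator = 67*5 + 77*1 + 98*1 + 58*1 = 568
Denominator = 5 + 1 + 1 + 1 = 8
WM = 568/8 = 71.0000

WM = 71.0000


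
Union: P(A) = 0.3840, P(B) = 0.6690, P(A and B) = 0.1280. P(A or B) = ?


P(A∪B) = 0.3840 + 0.6690 - 0.1280
= 1.0530 - 0.1280
= 0.9250

P(A∪B) = 0.9250


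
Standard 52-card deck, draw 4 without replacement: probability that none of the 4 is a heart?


P(no hearts) = (39/52) × (38/51) × (37/50) × (36/49)
= 0.3038

P = 0.3038


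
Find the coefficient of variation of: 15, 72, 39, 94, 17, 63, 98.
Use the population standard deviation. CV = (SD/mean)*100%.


Mean = 56.8571
SD = 31.6202
CV = (31.6202/56.8571)*100 = 55.6134%

CV = 55.6134%


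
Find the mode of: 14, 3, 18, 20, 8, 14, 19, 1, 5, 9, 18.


Frequencies: 1:1, 3:1, 5:1, 8:1, 9:1, 14:2, 18:2, 19:1, 20:1
Max frequency = 2
Mode = 14, 18

Mode = 14, 18


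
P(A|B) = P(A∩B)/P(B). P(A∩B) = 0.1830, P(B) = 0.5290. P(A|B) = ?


P(A|B) = 0.1830/0.5290 = 0.3459

P(A|B) = 0.3459


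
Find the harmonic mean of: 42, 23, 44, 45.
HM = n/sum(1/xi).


Sum of reciprocals = 1/42 + 1/23 + 1/44 + 1/45 = 0.112237
HM = 4/0.112237 = 35.6388

HM = 35.6388


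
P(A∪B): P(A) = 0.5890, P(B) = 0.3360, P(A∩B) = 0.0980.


P(A∪B) = 0.5890 + 0.3360 - 0.0980
= 0.9250 - 0.0980
= 0.8270

P(A∪B) = 0.8270


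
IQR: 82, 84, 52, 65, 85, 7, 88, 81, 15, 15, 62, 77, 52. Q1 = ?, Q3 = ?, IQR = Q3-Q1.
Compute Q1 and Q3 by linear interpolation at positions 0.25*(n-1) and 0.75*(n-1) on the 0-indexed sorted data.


Sorted: 7, 15, 15, 52, 52, 62, 65, 77, 81, 82, 84, 85, 88
Q1 (25th %ile) = 52.0000
Q3 (75th %ile) = 82.0000
IQR = 82.0000 - 52.0000 = 30.0000

IQR = 30.0000


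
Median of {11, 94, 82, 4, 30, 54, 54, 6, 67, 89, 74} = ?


Sorted: 4, 6, 11, 30, 54, 54, 67, 74, 82, 89, 94
n = 11 (odd)
Middle value = 54

Median = 54


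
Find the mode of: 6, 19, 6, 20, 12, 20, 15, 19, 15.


Frequencies: 6:2, 12:1, 15:2, 19:2, 20:2
Max frequency = 2
Mode = 6, 15, 19, 20

Mode = 6, 15, 19, 20


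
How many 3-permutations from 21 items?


P(21,3) = 21!/18!
= 51090942171709440000/6402373705728000
= 7980

P(21,3) = 7980


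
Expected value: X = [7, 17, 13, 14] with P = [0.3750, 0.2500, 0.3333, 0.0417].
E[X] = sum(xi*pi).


E[X] = 7*0.3750 + 17*0.2500 + 13*0.3333 + 14*0.0417
= 2.6250 + 4.2500 + 4.3329 + 0.5838
= 11.7917

E[X] = 11.7917


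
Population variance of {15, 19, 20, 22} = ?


Mean = 19.0000
Squared deviations: 16.0000, 0, 1.0000, 9.0000
Sum = 26.0000
Variance = 26.0000/4 = 6.5000

Variance = 6.5000


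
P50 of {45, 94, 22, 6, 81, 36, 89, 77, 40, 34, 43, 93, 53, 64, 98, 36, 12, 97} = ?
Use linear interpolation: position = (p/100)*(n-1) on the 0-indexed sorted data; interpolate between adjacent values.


Sorted: 6, 12, 22, 34, 36, 36, 40, 43, 45, 53, 64, 77, 81, 89, 93, 94, 97, 98
n = 18
Index = 50/100 * 17 = 8.5000
Lower = data[8] = 45, Upper = data[9] = 53
P50 = 45 + 0.5000*(8) = 49.0000

P50 = 49.0000


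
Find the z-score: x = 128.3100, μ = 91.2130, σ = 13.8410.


z = (128.3100 - 91.2130)/13.8410
= 37.0970/13.8410
= 2.6802

z = 2.6802


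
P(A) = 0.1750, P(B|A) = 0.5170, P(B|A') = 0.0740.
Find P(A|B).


P(B) = P(B|A)*P(A) + P(B|A')*P(A')
= 0.5170*0.1750 + 0.0740*0.8250
= 0.090475 + 0.061050 = 0.151525
P(A|B) = 0.090475/0.151525 = 0.5971

P(A|B) = 0.5971


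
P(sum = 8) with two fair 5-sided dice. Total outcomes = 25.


Total outcomes = 5×5 = 25
Favorable (sum = 8): 3
P = 3/25 = 0.1200

P = 0.1200


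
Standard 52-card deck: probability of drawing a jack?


4 jacks in 52 cards
P = 4/52 = 0.0769

P = 0.0769


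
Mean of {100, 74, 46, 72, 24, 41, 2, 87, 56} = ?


Sum = 100 + 74 + 46 + 72 + 24 + 41 + 2 + 87 + 56 = 502
n = 9
Mean = 502/9 = 55.7778

Mean = 55.7778


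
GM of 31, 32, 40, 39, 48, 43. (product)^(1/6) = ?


Product = 31 × 32 × 40 × 39 × 48 × 43 = 3194081280
GM = 3194081280^(1/6) = 38.3758

GM = 38.3758


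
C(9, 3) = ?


C(9,3) = 9!/(3! × 6!)
= 362880/(6 × 720)
= 84

C(9,3) = 84
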